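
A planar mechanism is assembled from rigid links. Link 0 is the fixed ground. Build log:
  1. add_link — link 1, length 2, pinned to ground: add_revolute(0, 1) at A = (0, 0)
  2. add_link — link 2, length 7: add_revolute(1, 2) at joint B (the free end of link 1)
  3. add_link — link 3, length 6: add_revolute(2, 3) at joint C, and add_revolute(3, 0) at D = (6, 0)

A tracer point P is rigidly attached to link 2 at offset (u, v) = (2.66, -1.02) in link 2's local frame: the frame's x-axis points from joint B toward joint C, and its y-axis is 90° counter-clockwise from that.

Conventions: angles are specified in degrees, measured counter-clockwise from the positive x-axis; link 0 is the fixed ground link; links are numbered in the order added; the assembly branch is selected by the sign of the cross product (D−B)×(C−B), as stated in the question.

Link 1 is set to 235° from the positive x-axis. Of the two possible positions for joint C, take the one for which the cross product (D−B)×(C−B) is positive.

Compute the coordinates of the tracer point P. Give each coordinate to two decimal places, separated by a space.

A=(0,0), D=(6.00,0)
B = A + 2.00·(cos235°, sin235°) = (-1.1472, -1.6383)
|BD| = 7.3325
circle(B,7.00) ∩ circle(D,6.00): a=4.5527, h=5.3172
  candidates: C₊=(2.1025,4.5617) cross=38.989; C₋=(4.4785,-5.8039) cross=-38.989
  branch + wants cross > 0 → take C=(2.1025,4.5617) (cross=38.989)
ex = (C−B)/|BC| = (0.4642,0.8857); ey = (-0.8857,0.4642)
P = B + 2.66·ex + -1.02·ey = (0.9911,0.2442)

0.99 0.24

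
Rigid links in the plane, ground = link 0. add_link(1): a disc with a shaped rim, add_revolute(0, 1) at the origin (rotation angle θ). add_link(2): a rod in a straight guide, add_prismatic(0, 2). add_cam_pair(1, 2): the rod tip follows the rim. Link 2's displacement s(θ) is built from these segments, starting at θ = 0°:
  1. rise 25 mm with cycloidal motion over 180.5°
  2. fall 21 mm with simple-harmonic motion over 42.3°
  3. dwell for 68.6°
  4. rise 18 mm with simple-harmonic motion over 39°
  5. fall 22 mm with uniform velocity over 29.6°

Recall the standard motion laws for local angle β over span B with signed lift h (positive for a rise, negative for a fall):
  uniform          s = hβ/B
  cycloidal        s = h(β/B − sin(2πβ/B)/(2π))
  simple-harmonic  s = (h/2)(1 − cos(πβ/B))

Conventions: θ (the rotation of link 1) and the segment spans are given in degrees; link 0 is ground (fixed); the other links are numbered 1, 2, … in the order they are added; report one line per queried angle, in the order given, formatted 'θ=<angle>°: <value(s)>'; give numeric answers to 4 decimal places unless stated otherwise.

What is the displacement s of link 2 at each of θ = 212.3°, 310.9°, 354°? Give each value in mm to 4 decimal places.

segment 1 (0° to 180.5°, cycloidal, h = 25) is passed completely: s = 0.0000 + (25) = 25.0000
θ = 212.3° falls in segment 2 (180.5° to 222.8°, simple-harmonic, h = -21): β = 212.3 − 180.5 = 31.8°, B = 42.3°; Δs = -21/2·(1 − cos(π·0.7518)) = -17.9659; s = 25.0000 − 17.9659 = 7.0341
segment 2 (180.5° to 222.8°, simple-harmonic, h = -21) is passed completely: s = 25.0000 + (-21) = 4.0000
segment 3 (222.8° to 291.4°, dwell): s unchanged at 4.0000
θ = 310.9° falls in segment 4 (291.4° to 330.4°, simple-harmonic, h = 18): β = 310.9 − 291.4 = 19.5°, B = 39°; Δs = 18/2·(1 − cos(π·0.5000)) = 9.0000; s = 4.0000 + 9.0000 = 13.0000
segment 4 (291.4° to 330.4°, simple-harmonic, h = 18) is passed completely: s = 4.0000 + (18) = 22.0000
θ = 354° falls in segment 5 (330.4° to 360°, uniform, h = -22): β = 354 − 330.4 = 23.6°, B = 29.6°; Δs = -22·23.6/29.6 = -17.5405; s = 22.0000 − 17.5405 = 4.4595

θ=212.3°: 7.0341
θ=310.9°: 13.0000
θ=354°: 4.4595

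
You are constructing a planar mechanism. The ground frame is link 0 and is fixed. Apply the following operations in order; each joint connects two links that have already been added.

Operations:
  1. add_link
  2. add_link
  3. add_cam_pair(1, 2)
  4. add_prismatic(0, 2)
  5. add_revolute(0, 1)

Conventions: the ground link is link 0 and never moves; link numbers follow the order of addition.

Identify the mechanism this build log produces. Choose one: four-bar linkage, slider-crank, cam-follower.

links: 3 (incl. ground); joints: 1 revolute, 1 prismatic, 1 higher (cam) pair, forming one closed loop
3 links, revolute + prismatic + higher pair in one loop → cam-follower

cam-follower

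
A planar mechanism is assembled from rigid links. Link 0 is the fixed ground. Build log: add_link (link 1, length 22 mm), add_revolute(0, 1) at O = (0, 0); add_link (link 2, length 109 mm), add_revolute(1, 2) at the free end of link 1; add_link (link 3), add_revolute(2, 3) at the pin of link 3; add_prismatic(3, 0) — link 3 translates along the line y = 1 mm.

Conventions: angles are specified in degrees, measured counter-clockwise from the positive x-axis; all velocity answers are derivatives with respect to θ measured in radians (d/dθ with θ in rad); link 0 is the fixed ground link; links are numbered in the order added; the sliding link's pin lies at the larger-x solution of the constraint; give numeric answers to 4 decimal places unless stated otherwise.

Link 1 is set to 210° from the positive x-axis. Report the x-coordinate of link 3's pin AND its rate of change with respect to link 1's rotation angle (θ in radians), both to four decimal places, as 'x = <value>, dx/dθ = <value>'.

geometry: r = 22 mm, L = 109 mm, e = 1 mm
crank pin P = (r cos θ, r sin θ) = (-19.052559, -11.000000)
h = r sin θ − e = -11.000000 − 1 = -12.000000
x = r cos θ + √(L² − h²) = -19.052559 + 108.337436 = 89.284877
dx/dθ = −r sin θ − h·r cos θ/√(L² − h²) (θ in radians; h = -12.000000) = 8.889643

x = 89.2849, dx/dθ = 8.8896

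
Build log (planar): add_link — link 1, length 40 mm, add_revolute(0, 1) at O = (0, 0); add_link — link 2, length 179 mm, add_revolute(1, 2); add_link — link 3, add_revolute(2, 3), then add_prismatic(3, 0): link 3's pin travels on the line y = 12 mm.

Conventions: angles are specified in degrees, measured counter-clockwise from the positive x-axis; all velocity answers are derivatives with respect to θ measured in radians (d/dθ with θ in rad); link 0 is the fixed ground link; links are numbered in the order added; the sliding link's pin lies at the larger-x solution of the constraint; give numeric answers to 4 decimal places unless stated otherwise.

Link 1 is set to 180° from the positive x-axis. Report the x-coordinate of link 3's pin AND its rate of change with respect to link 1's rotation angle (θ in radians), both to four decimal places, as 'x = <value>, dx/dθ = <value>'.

geometry: r = 40 mm, L = 179 mm, e = 12 mm
crank pin P = (r cos θ, r sin θ) = (-40.000000, 0.000000)
h = r sin θ − e = 0.000000 − 12 = -12.000000
x = r cos θ + √(L² − h²) = -40.000000 + 178.597312 = 138.597312
dx/dθ = −r sin θ − h·r cos θ/√(L² − h²) (θ in radians; h = -12.000000) = -2.687610

x = 138.5973, dx/dθ = -2.6876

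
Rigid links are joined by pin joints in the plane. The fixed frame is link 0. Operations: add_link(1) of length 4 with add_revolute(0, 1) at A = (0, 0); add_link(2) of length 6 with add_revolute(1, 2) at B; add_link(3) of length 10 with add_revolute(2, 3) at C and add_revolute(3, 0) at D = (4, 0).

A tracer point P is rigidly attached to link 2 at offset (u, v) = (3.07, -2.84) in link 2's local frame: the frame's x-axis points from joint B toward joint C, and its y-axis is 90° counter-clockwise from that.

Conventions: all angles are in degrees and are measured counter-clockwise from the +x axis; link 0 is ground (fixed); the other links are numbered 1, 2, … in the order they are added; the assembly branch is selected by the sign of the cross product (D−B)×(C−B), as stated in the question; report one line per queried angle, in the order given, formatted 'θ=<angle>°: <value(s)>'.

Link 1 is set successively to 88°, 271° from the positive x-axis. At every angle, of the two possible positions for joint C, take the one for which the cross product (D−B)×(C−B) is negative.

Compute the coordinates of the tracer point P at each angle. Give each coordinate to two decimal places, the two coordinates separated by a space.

A=(0,0), D=(4.00,0)
θ=88°: B = A + 4.00·(cos88°, sin88°) = (0.1396, 3.9976)
θ=88°: |BD| = 5.5573
θ=88°: circle(B,6.00) ∩ circle(D,10.00): a=-2.9796, h=5.2079
θ=88°:   candidates: C₊=(1.8160,9.7586) cross=28.942; C₋=(-5.6764,2.5232) cross=-28.942
θ=88°:   branch - wants cross < 0 → take C=(-5.6764,2.5232) (cross=-28.942)
θ=88°: ex = (C−B)/|BC| = (-0.9693,-0.2457); ey = (0.2457,-0.9693)
θ=88°: P = B + 3.07·ex + -2.84·ey = (-3.5341,5.9961)
θ=271°: B = A + 4.00·(cos271°, sin271°) = (0.0698, -3.9994)
θ=271°: |BD| = 5.6073
θ=271°: circle(B,6.00) ∩ circle(D,10.00): a=-2.9032, h=5.2508
θ=271°:   candidates: C₊=(-5.7103,-2.3898) cross=29.443; C₋=(1.7801,-9.7505) cross=-29.443
θ=271°:   branch - wants cross < 0 → take C=(1.7801,-9.7505) (cross=-29.443)
θ=271°: ex = (C−B)/|BC| = (0.2850,-0.9585); ey = (0.9585,0.2850)
θ=271°: P = B + 3.07·ex + -2.84·ey = (-1.7773,-7.7516)

θ=88°: -3.53 6.00
θ=271°: -1.78 -7.75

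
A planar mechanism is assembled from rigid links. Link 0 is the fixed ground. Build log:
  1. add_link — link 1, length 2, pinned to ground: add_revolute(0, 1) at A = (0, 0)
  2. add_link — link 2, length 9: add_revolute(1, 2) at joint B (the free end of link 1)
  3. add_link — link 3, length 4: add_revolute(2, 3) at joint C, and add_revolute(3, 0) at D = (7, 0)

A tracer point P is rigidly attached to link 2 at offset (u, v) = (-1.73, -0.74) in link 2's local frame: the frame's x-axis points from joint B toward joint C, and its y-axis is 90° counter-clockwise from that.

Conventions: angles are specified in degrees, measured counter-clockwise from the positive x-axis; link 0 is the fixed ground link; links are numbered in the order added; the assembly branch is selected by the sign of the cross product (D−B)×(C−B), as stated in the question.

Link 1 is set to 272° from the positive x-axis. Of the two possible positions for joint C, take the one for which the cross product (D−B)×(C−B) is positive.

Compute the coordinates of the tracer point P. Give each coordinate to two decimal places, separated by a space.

A=(0,0), D=(7.00,0)
B = A + 2.00·(cos272°, sin272°) = (0.0698, -1.9988)
|BD| = 7.2127
circle(B,9.00) ∩ circle(D,4.00): a=8.1123, h=3.8975
  candidates: C₊=(6.7843,3.9942) cross=28.112; C₋=(8.9445,-3.4956) cross=-28.112
  branch + wants cross > 0 → take C=(6.7843,3.9942) (cross=28.112)
ex = (C−B)/|BC| = (0.7461,0.6659); ey = (-0.6659,0.7461)
P = B + -1.73·ex + -0.74·ey = (-0.7281,-3.7028)

-0.73 -3.70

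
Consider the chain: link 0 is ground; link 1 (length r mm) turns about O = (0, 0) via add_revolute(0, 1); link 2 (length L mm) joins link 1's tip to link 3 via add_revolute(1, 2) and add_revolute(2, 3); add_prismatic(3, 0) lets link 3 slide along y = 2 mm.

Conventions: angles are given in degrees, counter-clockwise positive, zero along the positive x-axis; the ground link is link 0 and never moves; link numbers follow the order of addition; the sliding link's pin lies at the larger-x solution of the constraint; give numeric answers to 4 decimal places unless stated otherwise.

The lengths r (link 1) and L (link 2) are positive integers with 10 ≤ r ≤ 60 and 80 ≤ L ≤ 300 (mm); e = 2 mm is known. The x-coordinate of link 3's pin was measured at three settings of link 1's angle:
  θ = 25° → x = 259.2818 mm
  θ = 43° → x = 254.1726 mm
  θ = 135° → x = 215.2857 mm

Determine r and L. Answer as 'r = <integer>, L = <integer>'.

constraint per measurement: (x − r cos θ)² + (r sin θ − e)² = L²
subtracting the θ₁ and θ₂ equations cancels the r² and L² terms:
r = (x₁² − x₂²) / (2[(x₁cos θ₁ + e sin θ₁) − (x₂cos θ₂ + e sin θ₂)]) = 27.0001 → r = 27
L² = (x₁ − r cos θ₁)² + (r sin θ₁ − e)² = 55224.9969 → L = 235.0000 → L = 235
check at θ₃=135°: x = 215.2857 (printed 215.2857) ✓

r = 27, L = 235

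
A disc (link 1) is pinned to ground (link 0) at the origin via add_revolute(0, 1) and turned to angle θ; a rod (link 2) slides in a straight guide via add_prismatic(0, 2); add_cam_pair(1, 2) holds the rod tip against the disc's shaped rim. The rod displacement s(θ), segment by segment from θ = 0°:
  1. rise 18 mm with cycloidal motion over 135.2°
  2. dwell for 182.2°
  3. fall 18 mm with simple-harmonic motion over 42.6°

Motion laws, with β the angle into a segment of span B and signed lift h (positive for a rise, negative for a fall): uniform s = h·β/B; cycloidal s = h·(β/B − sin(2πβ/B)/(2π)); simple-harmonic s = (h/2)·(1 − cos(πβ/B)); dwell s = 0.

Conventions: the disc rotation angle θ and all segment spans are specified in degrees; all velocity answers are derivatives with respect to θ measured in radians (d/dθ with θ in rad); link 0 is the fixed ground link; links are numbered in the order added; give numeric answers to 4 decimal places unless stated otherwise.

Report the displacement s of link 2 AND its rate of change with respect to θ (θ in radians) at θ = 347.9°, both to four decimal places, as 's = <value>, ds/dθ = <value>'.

segment 1 (0° to 135.2°, cycloidal, h = 18) is passed completely: s = 0.0000 + (18) = 18.0000
segment 2 (135.2° to 317.4°, dwell): s unchanged at 18.0000
θ = 347.9° falls in segment 3 (317.4° to 360°, simple-harmonic, h = -18): β = 347.9 − 317.4 = 30.5°, B = 42.6°; Δs = -18/2·(1 − cos(π·0.7160)) = -14.6484; s = 18.0000 − 14.6484 = 3.3516
velocity in seg [317.4°–360°] (simple-harmonic), θ in radians: β = 30.5° = 0.5323 rad, B = 42.6° = 0.7435 rad; ds/dθ = (πh/(2B)) sin(πβ/B) = (π·(-18)/(2·0.7435)) sin(π·0.7160) = -29.606312 mm/rad

s = 3.3516, ds/dθ = -29.6063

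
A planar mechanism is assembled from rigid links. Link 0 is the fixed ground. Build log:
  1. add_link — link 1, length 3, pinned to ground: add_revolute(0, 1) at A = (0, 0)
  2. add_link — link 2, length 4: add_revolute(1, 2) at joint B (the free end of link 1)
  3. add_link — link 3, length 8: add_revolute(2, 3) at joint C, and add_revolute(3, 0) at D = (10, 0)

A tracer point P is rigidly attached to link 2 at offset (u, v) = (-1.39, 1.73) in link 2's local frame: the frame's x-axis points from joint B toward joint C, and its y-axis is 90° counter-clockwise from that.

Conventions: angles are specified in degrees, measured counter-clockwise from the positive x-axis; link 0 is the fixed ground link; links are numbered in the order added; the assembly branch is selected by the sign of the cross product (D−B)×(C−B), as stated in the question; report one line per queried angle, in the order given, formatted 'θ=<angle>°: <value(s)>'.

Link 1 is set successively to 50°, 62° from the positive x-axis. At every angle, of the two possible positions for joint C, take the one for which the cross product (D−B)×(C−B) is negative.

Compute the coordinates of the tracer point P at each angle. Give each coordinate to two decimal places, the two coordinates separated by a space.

A=(0,0), D=(10.00,0)
θ=50°: B = A + 3.00·(cos50°, sin50°) = (1.9284, 2.2981)
θ=50°: |BD| = 8.3924
θ=50°: circle(B,4.00) ∩ circle(D,8.00): a=1.3365, h=3.7701
θ=50°:   candidates: C₊=(4.2462,5.5582) cross=31.640; C₋=(2.1814,-1.6939) cross=-31.640
θ=50°:   branch - wants cross < 0 → take C=(2.1814,-1.6939) (cross=-31.640)
θ=50°: ex = (C−B)/|BC| = (0.0633,-0.9980); ey = (0.9980,0.0633)
θ=50°: P = B + -1.39·ex + 1.73·ey = (3.5670,3.7948)
θ=62°: B = A + 3.00·(cos62°, sin62°) = (1.4084, 2.6488)
θ=62°: |BD| = 8.9906
θ=62°: circle(B,4.00) ∩ circle(D,8.00): a=1.8259, h=3.5590
θ=62°:   candidates: C₊=(4.2018,5.5119) cross=31.997; C₋=(2.1047,-1.2901) cross=-31.997
θ=62°:   branch - wants cross < 0 → take C=(2.1047,-1.2901) (cross=-31.997)
θ=62°: ex = (C−B)/|BC| = (0.1741,-0.9847); ey = (0.9847,0.1741)
θ=62°: P = B + -1.39·ex + 1.73·ey = (2.8700,4.3188)

θ=50°: 3.57 3.79
θ=62°: 2.87 4.32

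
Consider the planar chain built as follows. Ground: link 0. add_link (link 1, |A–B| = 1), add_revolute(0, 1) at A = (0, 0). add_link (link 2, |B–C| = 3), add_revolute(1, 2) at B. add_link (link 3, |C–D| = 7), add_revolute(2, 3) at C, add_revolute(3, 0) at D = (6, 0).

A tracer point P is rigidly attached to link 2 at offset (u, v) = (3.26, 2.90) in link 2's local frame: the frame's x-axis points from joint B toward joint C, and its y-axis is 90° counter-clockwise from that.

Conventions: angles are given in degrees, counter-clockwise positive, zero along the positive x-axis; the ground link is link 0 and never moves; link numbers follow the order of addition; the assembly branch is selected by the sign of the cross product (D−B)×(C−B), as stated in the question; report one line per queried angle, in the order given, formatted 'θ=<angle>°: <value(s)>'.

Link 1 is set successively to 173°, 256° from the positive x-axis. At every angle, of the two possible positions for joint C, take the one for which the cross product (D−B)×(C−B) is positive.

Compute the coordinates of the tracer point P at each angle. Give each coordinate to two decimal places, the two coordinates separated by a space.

A=(0,0), D=(6.00,0)
θ=173°: B = A + 1.00·(cos173°, sin173°) = (-0.9925, 0.1219)
θ=173°: |BD| = 6.9936
θ=173°: circle(B,3.00) ∩ circle(D,7.00): a=0.6370, h=2.9316
θ=173°:   candidates: C₊=(-0.3045,3.0419) cross=20.502; C₋=(-0.4067,-2.8204) cross=-20.502
θ=173°:   branch + wants cross > 0 → take C=(-0.3045,3.0419) (cross=20.502)
θ=173°: ex = (C−B)/|BC| = (0.2293,0.9733); ey = (-0.9733,0.2293)
θ=173°: P = B + 3.26·ex + 2.90·ey = (-3.0676,3.9601)
θ=256°: B = A + 1.00·(cos256°, sin256°) = (-0.2419, -0.9703)
θ=256°: |BD| = 6.3169
θ=256°: circle(B,3.00) ∩ circle(D,7.00): a=-0.0077, h=3.0000
θ=256°:   candidates: C₊=(-0.7103,1.9929) cross=18.951; C₋=(0.2113,-3.9359) cross=-18.951
θ=256°:   branch + wants cross > 0 → take C=(-0.7103,1.9929) (cross=18.951)
θ=256°: ex = (C−B)/|BC| = (-0.1561,0.9877); ey = (-0.9877,-0.1561)
θ=256°: P = B + 3.26·ex + 2.90·ey = (-3.6153,1.7969)

θ=173°: -3.07 3.96
θ=256°: -3.62 1.80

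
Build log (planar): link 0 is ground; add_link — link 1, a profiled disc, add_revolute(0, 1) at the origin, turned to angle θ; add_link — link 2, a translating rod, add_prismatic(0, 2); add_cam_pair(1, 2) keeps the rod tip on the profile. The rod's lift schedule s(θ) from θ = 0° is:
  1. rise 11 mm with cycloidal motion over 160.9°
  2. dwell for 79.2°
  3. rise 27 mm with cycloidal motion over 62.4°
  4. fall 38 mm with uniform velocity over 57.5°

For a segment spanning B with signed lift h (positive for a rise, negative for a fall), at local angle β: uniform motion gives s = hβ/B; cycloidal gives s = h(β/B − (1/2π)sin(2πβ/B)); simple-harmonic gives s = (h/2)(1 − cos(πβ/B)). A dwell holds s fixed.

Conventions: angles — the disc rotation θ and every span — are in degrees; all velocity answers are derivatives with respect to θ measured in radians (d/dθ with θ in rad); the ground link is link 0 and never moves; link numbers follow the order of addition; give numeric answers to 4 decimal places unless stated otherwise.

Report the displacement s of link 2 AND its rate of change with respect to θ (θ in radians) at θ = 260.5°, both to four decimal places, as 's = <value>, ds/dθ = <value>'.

seg 1 [0°–160.9°] cycloidal, h=11: full span → s += 11 → s = 11.0000
seg 2 [160.9°–240.1°] dwell: s stays 11.0000
seg 3 [240.1°–302.5°] cycloidal, h=27: θ=260.5° here. β=20.4, B=62.4. 27·(0.3269 − sin(2π·0.3269)/(2π)) = 5.0220 → s = 16.0220
velocity in seg [240.1°–302.5°] (cycloidal), θ in radians: β = 20.4° = 0.3560 rad, B = 62.4° = 1.0891 rad; ds/dθ = (h/B)(1 − cos(2πβ/B)) = (27/1.0891)(1 − cos(2π·0.3269)) = 36.312601 mm/rad

s = 16.0220, ds/dθ = 36.3126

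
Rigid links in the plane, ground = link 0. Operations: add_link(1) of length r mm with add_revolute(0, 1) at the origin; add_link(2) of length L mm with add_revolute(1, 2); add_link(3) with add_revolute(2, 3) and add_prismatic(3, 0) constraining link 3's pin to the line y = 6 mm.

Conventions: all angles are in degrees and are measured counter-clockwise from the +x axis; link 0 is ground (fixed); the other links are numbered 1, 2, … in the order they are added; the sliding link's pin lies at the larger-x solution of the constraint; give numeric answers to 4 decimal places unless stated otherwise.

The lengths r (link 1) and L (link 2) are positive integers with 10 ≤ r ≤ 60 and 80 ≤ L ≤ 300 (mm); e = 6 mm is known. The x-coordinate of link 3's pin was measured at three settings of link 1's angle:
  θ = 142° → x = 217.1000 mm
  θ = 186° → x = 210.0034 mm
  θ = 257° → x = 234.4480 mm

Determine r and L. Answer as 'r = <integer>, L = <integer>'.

constraint per measurement: (x − r cos θ)² + (r sin θ − e)² = L²
subtracting the θ₁ and θ₂ equations cancels the r² and L² terms:
r = (x₁² − x₂²) / (2[(x₁cos θ₁ + e sin θ₁) − (x₂cos θ₂ + e sin θ₂)]) = 36.0000 → r = 36
L² = (x₁ − r cos θ₁)² + (r sin θ₁ − e)² = 60515.9979 → L = 246.0000 → L = 246
check at θ₃=257°: x = 234.4480 (printed 234.4480) ✓

r = 36, L = 246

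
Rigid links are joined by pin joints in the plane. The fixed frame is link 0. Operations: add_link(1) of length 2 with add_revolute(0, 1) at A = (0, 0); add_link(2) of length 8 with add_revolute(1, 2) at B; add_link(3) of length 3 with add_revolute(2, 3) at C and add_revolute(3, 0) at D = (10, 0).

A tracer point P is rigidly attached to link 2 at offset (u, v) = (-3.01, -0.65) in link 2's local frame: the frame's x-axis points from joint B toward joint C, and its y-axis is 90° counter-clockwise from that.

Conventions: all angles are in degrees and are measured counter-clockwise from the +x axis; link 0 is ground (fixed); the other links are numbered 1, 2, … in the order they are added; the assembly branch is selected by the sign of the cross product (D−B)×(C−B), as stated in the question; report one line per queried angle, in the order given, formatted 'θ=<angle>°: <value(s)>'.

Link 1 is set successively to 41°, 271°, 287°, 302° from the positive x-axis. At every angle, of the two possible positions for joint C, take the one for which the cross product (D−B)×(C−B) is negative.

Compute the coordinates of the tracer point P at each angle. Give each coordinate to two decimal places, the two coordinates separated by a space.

A=(0,0), D=(10.00,0)
θ=41°: B = A + 2.00·(cos41°, sin41°) = (1.5094, 1.3121)
θ=41°: |BD| = 8.5914
θ=41°: circle(B,8.00) ∩ circle(D,3.00): a=7.4966, h=2.7931
θ=41°:   candidates: C₊=(9.3446,2.9275) cross=23.997; C₋=(8.4915,-2.5931) cross=-23.997
θ=41°:   branch - wants cross < 0 → take C=(8.4915,-2.5931) (cross=-23.997)
θ=41°: ex = (C−B)/|BC| = (0.8728,-0.4882); ey = (0.4882,0.8728)
θ=41°: P = B + -3.01·ex + -0.65·ey = (-1.4349,2.2142)
θ=271°: B = A + 2.00·(cos271°, sin271°) = (0.0349, -1.9997)
θ=271°: |BD| = 10.1638
θ=271°: circle(B,8.00) ∩ circle(D,3.00): a=7.7876, h=1.8313
θ=271°:   candidates: C₊=(7.3100,1.3280) cross=18.613; C₋=(8.0306,-2.2630) cross=-18.613
θ=271°:   branch - wants cross < 0 → take C=(8.0306,-2.2630) (cross=-18.613)
θ=271°: ex = (C−B)/|BC| = (0.9995,-0.0329); ey = (0.0329,0.9995)
θ=271°: P = B + -3.01·ex + -0.65·ey = (-2.9949,-2.5503)
θ=287°: B = A + 2.00·(cos287°, sin287°) = (0.5847, -1.9126)
θ=287°: |BD| = 9.6076
θ=287°: circle(B,8.00) ∩ circle(D,3.00): a=7.6661, h=2.2871
θ=287°:   candidates: C₊=(7.6421,1.8548) cross=21.973; C₋=(8.5527,-2.6278) cross=-21.973
θ=287°:   branch - wants cross < 0 → take C=(8.5527,-2.6278) (cross=-21.973)
θ=287°: ex = (C−B)/|BC| = (0.9960,-0.0894); ey = (0.0894,0.9960)
θ=287°: P = B + -3.01·ex + -0.65·ey = (-2.4713,-2.2909)
θ=302°: B = A + 2.00·(cos302°, sin302°) = (1.0598, -1.6961)
θ=302°: |BD| = 9.0996
θ=302°: circle(B,8.00) ∩ circle(D,3.00): a=7.5719, h=2.5819
θ=302°:   candidates: C₊=(8.0178,2.2519) cross=23.494; C₋=(8.9803,-2.8214) cross=-23.494
θ=302°:   branch - wants cross < 0 → take C=(8.9803,-2.8214) (cross=-23.494)
θ=302°: ex = (C−B)/|BC| = (0.9901,-0.1407); ey = (0.1407,0.9901)
θ=302°: P = B + -3.01·ex + -0.65·ey = (-2.0117,-1.9162)

θ=41°: -1.43 2.21
θ=271°: -2.99 -2.55
θ=287°: -2.47 -2.29
θ=302°: -2.01 -1.92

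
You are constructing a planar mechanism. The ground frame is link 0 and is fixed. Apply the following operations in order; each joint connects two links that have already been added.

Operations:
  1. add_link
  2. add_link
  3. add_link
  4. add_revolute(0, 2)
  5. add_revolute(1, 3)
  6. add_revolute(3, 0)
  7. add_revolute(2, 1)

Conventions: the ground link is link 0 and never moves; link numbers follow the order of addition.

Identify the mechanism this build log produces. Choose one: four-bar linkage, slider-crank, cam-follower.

links: 4 (incl. ground); joints: 4 revolute, 0 prismatic, 0 higher (cam) pair, forming one closed loop
4 links in a single 4R loop → four-bar linkage

four-bar linkage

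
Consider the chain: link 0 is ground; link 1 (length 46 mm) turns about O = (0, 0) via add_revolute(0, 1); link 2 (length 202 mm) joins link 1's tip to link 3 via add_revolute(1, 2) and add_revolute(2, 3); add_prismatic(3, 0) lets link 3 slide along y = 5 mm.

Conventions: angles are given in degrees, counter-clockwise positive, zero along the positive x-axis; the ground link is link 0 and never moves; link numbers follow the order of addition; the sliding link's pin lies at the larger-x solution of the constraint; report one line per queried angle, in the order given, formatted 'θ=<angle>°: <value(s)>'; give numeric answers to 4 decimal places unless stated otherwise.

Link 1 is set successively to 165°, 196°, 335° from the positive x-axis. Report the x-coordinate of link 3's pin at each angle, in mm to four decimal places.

geometry: r = 46 mm, L = 202 mm, e = 5 mm
θ=165°: crank pin P = (r cos θ, r sin θ) = (-44.432588, 11.905676)
θ=165°: h = r sin θ − e = 11.905676 − 5 = 6.905676
θ=165°: x = r cos θ + √(L² − h²) = -44.432588 + 201.881925 = 157.449337
θ=196°: crank pin P = (r cos θ, r sin θ) = (-44.218038, -12.679318)
θ=196°: h = r sin θ − e = -12.679318 − 5 = -17.679318
θ=196°: x = r cos θ + √(L² − h²) = -44.218038 + 201.224854 = 157.006816
θ=335°: crank pin P = (r cos θ, r sin θ) = (41.690158, -19.440440)
θ=335°: h = r sin θ − e = -19.440440 − 5 = -24.440440
θ=335°: x = r cos θ + √(L² − h²) = 41.690158 + 200.515997 = 242.206155

θ=165°: 157.4493
θ=196°: 157.0068
θ=335°: 242.2062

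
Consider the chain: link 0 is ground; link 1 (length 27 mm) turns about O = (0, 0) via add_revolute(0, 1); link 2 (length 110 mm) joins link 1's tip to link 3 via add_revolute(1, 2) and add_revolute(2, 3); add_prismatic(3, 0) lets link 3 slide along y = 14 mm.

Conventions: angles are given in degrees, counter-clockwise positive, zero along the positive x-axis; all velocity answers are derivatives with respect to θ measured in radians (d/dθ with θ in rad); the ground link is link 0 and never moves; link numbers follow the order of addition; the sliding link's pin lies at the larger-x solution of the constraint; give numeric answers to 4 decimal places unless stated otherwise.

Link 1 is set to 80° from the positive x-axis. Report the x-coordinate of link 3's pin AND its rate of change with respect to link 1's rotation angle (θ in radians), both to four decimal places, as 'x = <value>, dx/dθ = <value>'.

geometry: r = 27 mm, L = 110 mm, e = 14 mm
crank pin P = (r cos θ, r sin θ) = (4.688501, 26.589809)
h = r sin θ − e = 26.589809 − 14 = 12.589809
x = r cos θ + √(L² − h²) = 4.688501 + 109.277155 = 113.965656
dx/dθ = −r sin θ − h·r cos θ/√(L² − h²) (θ in radians; h = 12.589809) = -27.129971

x = 113.9657, dx/dθ = -27.1300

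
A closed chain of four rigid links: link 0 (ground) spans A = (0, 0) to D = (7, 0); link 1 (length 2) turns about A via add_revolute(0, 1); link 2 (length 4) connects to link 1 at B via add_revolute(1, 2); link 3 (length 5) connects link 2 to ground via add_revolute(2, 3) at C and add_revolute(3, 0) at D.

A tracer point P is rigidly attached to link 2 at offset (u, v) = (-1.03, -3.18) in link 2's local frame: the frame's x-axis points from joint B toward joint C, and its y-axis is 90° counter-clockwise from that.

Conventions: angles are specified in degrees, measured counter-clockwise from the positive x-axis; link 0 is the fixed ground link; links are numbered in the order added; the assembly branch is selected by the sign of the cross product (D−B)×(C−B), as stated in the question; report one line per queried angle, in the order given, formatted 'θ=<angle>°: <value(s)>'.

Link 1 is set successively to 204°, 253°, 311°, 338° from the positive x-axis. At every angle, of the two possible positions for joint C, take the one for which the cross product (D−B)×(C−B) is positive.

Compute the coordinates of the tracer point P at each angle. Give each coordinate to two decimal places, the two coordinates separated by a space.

A=(0,0), D=(7.00,0)
θ=204°: B = A + 2.00·(cos204°, sin204°) = (-1.8271, -0.8135)
θ=204°: |BD| = 8.8645
θ=204°: circle(B,4.00) ∩ circle(D,5.00): a=3.9246, h=0.7730
θ=204°:   candidates: C₊=(2.0100,0.3164) cross=6.852; C₋=(2.1519,-1.2230) cross=-6.852
θ=204°:   branch + wants cross > 0 → take C=(2.0100,0.3164) (cross=6.852)
θ=204°: ex = (C−B)/|BC| = (0.9593,0.2825); ey = (-0.2825,0.9593)
θ=204°: P = B + -1.03·ex + -3.18·ey = (-1.9169,-4.1549)
θ=253°: B = A + 2.00·(cos253°, sin253°) = (-0.5847, -1.9126)
θ=253°: |BD| = 7.8222
θ=253°: circle(B,4.00) ∩ circle(D,5.00): a=3.3358, h=2.2074
θ=253°:   candidates: C₊=(2.1101,1.0434) cross=17.266; C₋=(3.1895,-3.2373) cross=-17.266
θ=253°:   branch + wants cross > 0 → take C=(2.1101,1.0434) (cross=17.266)
θ=253°: ex = (C−B)/|BC| = (0.6737,0.7390); ey = (-0.7390,0.6737)
θ=253°: P = B + -1.03·ex + -3.18·ey = (1.0714,-4.8162)
θ=311°: B = A + 2.00·(cos311°, sin311°) = (1.3121, -1.5094)
θ=311°: |BD| = 5.8848
θ=311°: circle(B,4.00) ∩ circle(D,5.00): a=2.1777, h=3.3552
θ=311°:   candidates: C₊=(2.5563,2.2921) cross=19.745; C₋=(4.2776,-4.1938) cross=-19.745
θ=311°:   branch + wants cross > 0 → take C=(2.5563,2.2921) (cross=19.745)
θ=311°: ex = (C−B)/|BC| = (0.3111,0.9504); ey = (-0.9504,0.3111)
θ=311°: P = B + -1.03·ex + -3.18·ey = (4.0140,-3.4775)
θ=338°: B = A + 2.00·(cos338°, sin338°) = (1.8544, -0.7492)
θ=338°: |BD| = 5.1999
θ=338°: circle(B,4.00) ∩ circle(D,5.00): a=1.7345, h=3.6044
θ=338°:   candidates: C₊=(3.0515,3.0674) cross=18.742; C₋=(4.0901,-4.0660) cross=-18.742
θ=338°:   branch + wants cross > 0 → take C=(3.0515,3.0674) (cross=18.742)
θ=338°: ex = (C−B)/|BC| = (0.2993,0.9542); ey = (-0.9542,0.2993)
θ=338°: P = B + -1.03·ex + -3.18·ey = (4.5804,-2.6837)

θ=204°: -1.92 -4.15
θ=253°: 1.07 -4.82
θ=311°: 4.01 -3.48
θ=338°: 4.58 -2.68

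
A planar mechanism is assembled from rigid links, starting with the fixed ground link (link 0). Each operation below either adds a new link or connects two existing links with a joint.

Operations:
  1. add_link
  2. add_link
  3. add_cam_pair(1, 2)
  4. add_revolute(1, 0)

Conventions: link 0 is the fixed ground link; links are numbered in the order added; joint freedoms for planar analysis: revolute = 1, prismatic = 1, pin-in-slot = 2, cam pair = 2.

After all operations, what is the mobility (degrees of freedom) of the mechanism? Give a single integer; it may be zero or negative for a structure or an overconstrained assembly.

L=1 J1=0 J2=0
add link → L=2 J1=0 J2=0
add link → L=3 J1=0 J2=0
C@1,2 dof=2 J2 → L=3 J1=0 J2=1
R@1,0 dof=1 J1 → L=3 J1=1 J2=1
M=3(L−1)−2J1−J2=3·2−2·1−1=3

M = 3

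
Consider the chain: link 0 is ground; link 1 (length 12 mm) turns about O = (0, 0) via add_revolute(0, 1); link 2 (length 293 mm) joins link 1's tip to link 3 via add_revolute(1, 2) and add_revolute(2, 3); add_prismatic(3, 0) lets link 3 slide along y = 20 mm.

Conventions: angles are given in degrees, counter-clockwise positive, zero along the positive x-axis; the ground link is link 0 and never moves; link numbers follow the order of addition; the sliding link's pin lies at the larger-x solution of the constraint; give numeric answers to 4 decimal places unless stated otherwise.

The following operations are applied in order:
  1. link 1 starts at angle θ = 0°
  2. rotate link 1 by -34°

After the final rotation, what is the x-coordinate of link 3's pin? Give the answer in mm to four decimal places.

geometry: r = 12 mm, L = 293 mm, e = 20 mm; θ starts at 0°
rotate link 1 by -34°: θ ← 0° -34° = -34°
crank pin P = (r cos θ, r sin θ) = (9.948451, -6.710315)
h = r sin θ − e = -6.710315 − 20 = -26.710315
x = r cos θ + √(L² − h²) = 9.948451 + 291.779984 = 301.728435

301.7284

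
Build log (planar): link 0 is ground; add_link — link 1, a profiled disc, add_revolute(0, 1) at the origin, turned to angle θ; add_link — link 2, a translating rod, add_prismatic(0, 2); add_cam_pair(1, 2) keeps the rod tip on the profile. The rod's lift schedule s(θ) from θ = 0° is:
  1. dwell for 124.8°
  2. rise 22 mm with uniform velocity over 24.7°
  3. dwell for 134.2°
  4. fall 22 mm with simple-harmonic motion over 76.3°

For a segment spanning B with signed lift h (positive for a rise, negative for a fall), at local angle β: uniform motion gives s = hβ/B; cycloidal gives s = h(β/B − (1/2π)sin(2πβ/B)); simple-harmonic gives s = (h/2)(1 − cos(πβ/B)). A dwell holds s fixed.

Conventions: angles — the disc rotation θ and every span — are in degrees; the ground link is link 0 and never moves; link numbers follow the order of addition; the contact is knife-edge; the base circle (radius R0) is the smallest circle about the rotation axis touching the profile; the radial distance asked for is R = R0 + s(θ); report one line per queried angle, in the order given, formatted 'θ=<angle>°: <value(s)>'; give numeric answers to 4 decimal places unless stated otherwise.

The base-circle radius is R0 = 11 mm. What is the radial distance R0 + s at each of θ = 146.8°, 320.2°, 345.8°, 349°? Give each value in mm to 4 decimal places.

seg 1 [0°–124.8°] dwell: s stays 0.0000
seg 2 [124.8°–149.5°] uniform, h=22: θ=146.8° here. β=22, B=24.7. 22·22/24.7 = 19.5951 → s = 19.5951
seg 2 [124.8°–149.5°] uniform, h=22: full span → s += 22 → s = 22.0000
seg 3 [149.5°–283.7°] dwell: s stays 22.0000
seg 4 [283.7°–360°] simple-harmonic, h=-22: θ=320.2° here. β=36.5, B=76.3. -22/2·(1 − cos(π·0.4784)) = -10.2533 → s = 11.7467
seg 4 [283.7°–360°] simple-harmonic, h=-22: θ=345.8° here. β=62.1, B=76.3. -22/2·(1 − cos(π·0.8139)) = -20.1728 → s = 1.8272
seg 4 [283.7°–360°] simple-harmonic, h=-22: θ=349° here. β=65.3, B=76.3. -22/2·(1 − cos(π·0.8558)) = -20.8909 → s = 1.1091
θ=146.8°: R = R0 + s = 11 + 19.5951 = 30.5951
θ=320.2°: R = R0 + s = 11 + 11.7467 = 22.7467
θ=345.8°: R = R0 + s = 11 + 1.8272 = 12.8272
θ=349°: R = R0 + s = 11 + 1.1091 = 12.1091

θ=146.8°: 30.5951
θ=320.2°: 22.7467
θ=345.8°: 12.8272
θ=349°: 12.1091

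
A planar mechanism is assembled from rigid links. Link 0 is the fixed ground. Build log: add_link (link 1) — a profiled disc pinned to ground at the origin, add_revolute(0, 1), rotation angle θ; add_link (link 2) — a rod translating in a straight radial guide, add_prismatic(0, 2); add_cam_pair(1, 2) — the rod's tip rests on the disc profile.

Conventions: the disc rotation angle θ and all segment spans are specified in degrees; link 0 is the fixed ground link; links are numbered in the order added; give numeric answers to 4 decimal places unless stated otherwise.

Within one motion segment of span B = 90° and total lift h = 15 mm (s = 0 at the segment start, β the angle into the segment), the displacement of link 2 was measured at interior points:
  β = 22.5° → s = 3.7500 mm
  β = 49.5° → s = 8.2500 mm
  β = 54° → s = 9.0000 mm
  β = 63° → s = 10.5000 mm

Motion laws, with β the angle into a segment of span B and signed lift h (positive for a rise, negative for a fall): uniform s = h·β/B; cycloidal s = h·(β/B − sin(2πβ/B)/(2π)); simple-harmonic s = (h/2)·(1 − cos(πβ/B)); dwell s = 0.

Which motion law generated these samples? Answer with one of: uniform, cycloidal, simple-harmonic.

candidates at β/B = r: uniform s = h·r (linear in β); cycloidal s = h·(r − sin(2πr)/(2π)); simple-harmonic s = (h/2)(1 − cos(πr))
β=22.5°: printed 3.7500 | uniform 3.7500, cycloidal 1.3627, simple-harmonic 2.1967
β=49.5°: printed 8.2500 | uniform 8.2500, cycloidal 8.9877, simple-harmonic 8.6733
β=54°: printed 9.0000 | uniform 9.0000, cycloidal 10.4032, simple-harmonic 9.8176
β=63°: printed 10.5000 | uniform 10.5000, cycloidal 12.7705, simple-harmonic 11.9084
only one law matches every sample → uniform

uniform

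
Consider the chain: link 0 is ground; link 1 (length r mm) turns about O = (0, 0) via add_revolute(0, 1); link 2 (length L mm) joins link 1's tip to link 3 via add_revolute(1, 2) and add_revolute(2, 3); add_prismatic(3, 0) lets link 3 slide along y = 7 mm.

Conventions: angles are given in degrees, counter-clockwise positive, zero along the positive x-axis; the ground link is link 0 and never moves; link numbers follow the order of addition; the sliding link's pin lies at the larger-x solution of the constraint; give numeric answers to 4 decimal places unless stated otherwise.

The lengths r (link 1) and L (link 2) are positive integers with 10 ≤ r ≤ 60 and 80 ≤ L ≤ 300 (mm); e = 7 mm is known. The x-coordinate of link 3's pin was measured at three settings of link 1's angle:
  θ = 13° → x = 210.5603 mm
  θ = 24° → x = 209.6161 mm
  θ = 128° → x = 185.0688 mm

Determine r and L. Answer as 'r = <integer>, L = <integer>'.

constraint per measurement: (x − r cos θ)² + (r sin θ − e)² = L²
subtracting the θ₁ and θ₂ equations cancels the r² and L² terms:
r = (x₁² − x₂²) / (2[(x₁cos θ₁ + e sin θ₁) − (x₂cos θ₂ + e sin θ₂)]) = 16.0007 → r = 16
L² = (x₁ − r cos θ₁)² + (r sin θ₁ − e)² = 38025.0140 → L = 195.0000 → L = 195
check at θ₃=128°: x = 185.0688 (printed 185.0688) ✓

r = 16, L = 195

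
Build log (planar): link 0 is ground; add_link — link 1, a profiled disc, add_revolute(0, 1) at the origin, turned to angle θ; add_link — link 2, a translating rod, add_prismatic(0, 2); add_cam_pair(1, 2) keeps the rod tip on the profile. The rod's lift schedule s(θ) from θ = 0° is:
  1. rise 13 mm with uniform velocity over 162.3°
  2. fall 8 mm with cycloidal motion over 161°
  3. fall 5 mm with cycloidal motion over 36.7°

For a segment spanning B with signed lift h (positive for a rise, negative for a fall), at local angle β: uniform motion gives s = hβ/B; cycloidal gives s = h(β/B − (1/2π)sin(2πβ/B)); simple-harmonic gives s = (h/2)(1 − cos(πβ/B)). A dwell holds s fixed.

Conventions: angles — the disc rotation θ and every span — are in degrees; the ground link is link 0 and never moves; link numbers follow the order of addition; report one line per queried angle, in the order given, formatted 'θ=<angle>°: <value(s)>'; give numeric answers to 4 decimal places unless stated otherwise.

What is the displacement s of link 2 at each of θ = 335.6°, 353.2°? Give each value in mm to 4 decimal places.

seg 1 [0°–162.3°] uniform, h=13: full span → s += 13 → s = 13.0000
seg 2 [162.3°–323.3°] cycloidal, h=-8: full span → s += -8 → s = 5.0000
seg 3 [323.3°–360°] cycloidal, h=-5: θ=335.6° here. β=12.3, B=36.7. -5·(0.3351 − sin(2π·0.3351)/(2π)) = -0.9912 → s = 4.0088
seg 3 [323.3°–360°] cycloidal, h=-5: θ=353.2° here. β=29.9, B=36.7. -5·(0.8147 − sin(2π·0.8147)/(2π)) = -4.8045 → s = 0.1955

θ=335.6°: 4.0088
θ=353.2°: 0.1955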